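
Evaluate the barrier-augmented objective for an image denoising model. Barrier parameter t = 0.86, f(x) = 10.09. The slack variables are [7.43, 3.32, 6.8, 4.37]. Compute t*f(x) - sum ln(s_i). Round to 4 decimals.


Step 1: Compute log-barrier.
ln values: [2.0055, 1.2, 1.9169, 1.4748]
phi = -(2.0055 + 1.2 + 1.9169 + 1.4748) = -6.5972
Step 2: Compute augmented objective.
t*f(x) = 0.86*10.09 = 8.6774
Total = 8.6774 - 6.5972 = 2.0802


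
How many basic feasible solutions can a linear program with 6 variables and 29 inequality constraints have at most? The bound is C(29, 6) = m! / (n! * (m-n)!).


Each vertex corresponds to some choice of n active constraints out of m, so the number of vertices is at most C(m, n) = m! / (n!(m-n)!).
m = 29, n = 6
Numerator: 29 * 28 * 27 * 26 * 25 * 24
Denominator: 6! = 720
C(29, 6) = 475020


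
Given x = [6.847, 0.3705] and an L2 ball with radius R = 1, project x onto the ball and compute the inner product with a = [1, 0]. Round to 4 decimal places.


Step 1: Compute ||x|| (intermediates to 6 decimals).
||x|| = sqrt(6.847^2 + 0.3705^2) = 6.857017
Step 2: Project.
Since ||x|| > R, scale = R/||x|| = 1/6.857017 = 0.145836, proj(x) = scale * x
proj(x) = [0.998539, 0.054032]
Step 3: Dot product.
a^T * proj(x) = 1*0.998539 + 0*0.054032 = 0.9985


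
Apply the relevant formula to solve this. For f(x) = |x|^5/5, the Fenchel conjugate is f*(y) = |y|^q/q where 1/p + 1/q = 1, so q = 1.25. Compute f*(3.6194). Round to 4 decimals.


The conjugate exponent q satisfies 1/p + 1/q = 1.
p = 5, so q = 5/(5 - 1) = 1.25
|y|^q = 3.6194^1.25 = 4.9922
f*(3.6194) = 4.9922 / 1.25 = 3.9938


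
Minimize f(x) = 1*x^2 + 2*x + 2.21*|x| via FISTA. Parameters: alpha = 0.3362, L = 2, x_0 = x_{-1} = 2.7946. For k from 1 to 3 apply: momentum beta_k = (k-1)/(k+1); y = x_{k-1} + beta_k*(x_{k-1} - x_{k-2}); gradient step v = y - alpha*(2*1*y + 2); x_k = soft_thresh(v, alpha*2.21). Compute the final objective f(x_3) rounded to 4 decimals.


FISTA on f(x) = 1*x^2 + 2*x + 2.21*|x|
L = 2, alpha = 0.3362
Iteration 1: beta = 0.0, y = 2.7946 + 0.0*(2.7946 - 2.7946) = 2.7946
  grad(y) = 7.5892, v = y - alpha*grad = 0.2431
  prox(v) = soft_thresh(0.2431, 0.743) = 0.0
Iteration 2: beta = 0.3333, y = 0.0 + 0.3333*(0.0 - 2.7946) = -0.9315
  grad(y) = 0.1369, v = y - alpha*grad = -0.9776
  prox(v) = soft_thresh(-0.9776, 0.743) = -0.2346
Iteration 3: beta = 0.5, y = -0.2346 + 0.5*(-0.2346 - 0.0) = -0.3519
  grad(y) = 1.2963, v = y - alpha*grad = -0.7877
  prox(v) = soft_thresh(-0.7877, 0.743) = -0.0447
f(x_3) = 1*(-0.0447)^2 + 2*(-0.0447) + 2.21*|-0.0447| = 0.0114


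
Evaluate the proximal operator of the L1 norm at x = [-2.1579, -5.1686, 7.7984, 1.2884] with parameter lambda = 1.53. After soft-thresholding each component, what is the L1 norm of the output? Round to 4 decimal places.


Soft-thresholding with lambda = 1.53:
prox(-2.1579) = sign(-2.1579)*max(|-2.1579| - 1.53, 0) = -0.6279
prox(-5.1686) = sign(-5.1686)*max(|-5.1686| - 1.53, 0) = -3.6386
prox(7.7984) = sign(7.7984)*max(|7.7984| - 1.53, 0) = 6.2684
prox(1.2884) = sign(1.2884)*max(|1.2884| - 1.53, 0) = 0.0
prox(x) = [-0.6279, -3.6386, 6.2684, 0.0]
||prox(x)||_1 = 0.6279 + 3.6386 + 6.2684 + 0.0 = 10.5349


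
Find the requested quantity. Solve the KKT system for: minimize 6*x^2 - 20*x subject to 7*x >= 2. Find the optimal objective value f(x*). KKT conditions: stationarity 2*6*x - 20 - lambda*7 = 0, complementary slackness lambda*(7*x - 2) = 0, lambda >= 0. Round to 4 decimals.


Step 1: Try lambda = 0 (constraint inactive).
Stationarity: 2*6*x - 20 = 0
x* = 20/(2*6) = 5/3 = 1.6667 (rounded; the exact value 5/3 is used below)
Check constraint: 7*1.6667 = 11.6669 >= 2 -- satisfied.
Step 2: Compute optimal value.
f(x*) = 6*(5/3)^2 - 20*(5/3) = -16.6667


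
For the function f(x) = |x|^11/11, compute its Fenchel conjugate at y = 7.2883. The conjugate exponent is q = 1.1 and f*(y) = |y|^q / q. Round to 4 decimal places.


The conjugate exponent q satisfies 1/p + 1/q = 1.
p = 11, so q = 11/(11 - 1) = 1.1
|y|^q = 7.2883^1.1 = 8.8897
f*(7.2883) = 8.8897 / 1.1 = 8.0816


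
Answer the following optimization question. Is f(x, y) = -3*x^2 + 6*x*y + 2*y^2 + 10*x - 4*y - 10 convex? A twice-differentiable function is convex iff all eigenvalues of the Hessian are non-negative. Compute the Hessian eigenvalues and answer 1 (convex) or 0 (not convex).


The Hessian of f(x,y) = -3*x^2 + 6*x*y + 2*y^2 + 10*x - 4*y - 10 is:
H = [[-6, 6], [6, 4]]
Trace = -6 + 4 = -2
Determinant = -6*4 - (6)^2 = -60
Discriminant = (-2)^2 - 4*-60 = 244.0
Eigenvalues: lambda_1 = -8.8102, lambda_2 = 6.8102
The function is not convex.

0


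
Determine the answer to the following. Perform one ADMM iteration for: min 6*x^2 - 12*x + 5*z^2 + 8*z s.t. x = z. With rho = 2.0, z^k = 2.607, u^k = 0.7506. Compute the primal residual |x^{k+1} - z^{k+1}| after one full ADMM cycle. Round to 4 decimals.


ADMM iteration with rho = 2.0, z^k = 2.607, u^k = 0.7506
Step 1: x-update.
Minimize 6*x^2 - 12*x + (2.0/2)*(x - 2.607 + 0.7506)^2
FOC: (2*6 + 2.0)*x = 12 + 2.0*(2.607 - 0.7506)
x^{k+1} = 1.1223
Step 2: z-update.
Minimize 5*z^2 + 8*z + (2.0/2)*(1.1223 - z + 0.7506)^2
FOC: (2*5 + 2.0)*z = -8 + 2.0*(1.1223 + 0.7506)
z^{k+1} = -0.3545
Step 3: u-update.
u^{k+1} = 0.7506 + 1.1223 + 0.3545 = 2.2275
Step 4: Primal residual = |1.1223 + 0.3545| = 1.4769


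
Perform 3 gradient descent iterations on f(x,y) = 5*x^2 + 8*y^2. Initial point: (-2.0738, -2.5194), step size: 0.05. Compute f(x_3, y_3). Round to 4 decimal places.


Gradient descent on f(x,y) = 5*x^2 + 8*y^2.
Starting point: (-2.0738, -2.5194), alpha = 0.05
Step 1: grad_x = 2*5*-2.0738 = -20.738, grad_y = 2*8*-2.5194 = -40.3104
  x_1 = -2.0738 - 0.05*-20.738 = -1.0369
  y_1 = -2.5194 - 0.05*-40.3104 = -0.5039
Step 2: grad_x = 2*5*-1.0369 = -10.369, grad_y = 2*8*-0.5039 = -8.0621
  x_2 = -1.0369 - 0.05*-10.369 = -0.5185
  y_2 = -0.5039 - 0.05*-8.0621 = -0.1008
Step 3: grad_x = 2*5*-0.5185 = -5.1845, grad_y = 2*8*-0.1008 = -1.6124
  x_3 = -0.5185 - 0.05*-5.1845 = -0.2592
  y_3 = -0.1008 - 0.05*-1.6124 = -0.0202
f(-0.2592, -0.0202) = 5*(-0.2592)^2 + 8*(-0.0202)^2 = 0.3392


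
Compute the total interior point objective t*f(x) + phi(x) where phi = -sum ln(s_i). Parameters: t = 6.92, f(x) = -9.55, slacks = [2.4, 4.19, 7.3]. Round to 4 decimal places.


Step 1: Compute log-barrier.
ln values: [0.8755, 1.4327, 1.9879]
phi = -(0.8755 + 1.4327 + 1.9879) = -4.296
Step 2: Compute augmented objective.
t*f(x) = 6.92*-9.55 = -66.086
Total = -66.086 - 4.296 = -70.382


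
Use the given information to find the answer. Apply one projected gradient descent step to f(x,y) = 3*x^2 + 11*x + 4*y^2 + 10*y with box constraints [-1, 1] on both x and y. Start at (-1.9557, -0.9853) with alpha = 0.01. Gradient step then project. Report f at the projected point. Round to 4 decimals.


Step 1: Compute gradient at (-1.9557, -0.9853).
grad_x = 2*3*-1.9557 + 11 = -0.7342
grad_y = 2*4*-0.9853 + 10 = 2.1176
Step 2: Gradient step.
x_raw = -1.9557 - 0.01*-0.7342 = -1.9484
y_raw = -0.9853 - 0.01*2.1176 = -1.0065
Step 3: Project onto [-1, 1].
x_proj = clip(-1.9484) = -1.0
y_proj = clip(-1.0065) = -1.0
Step 4: Evaluate f.
f(-1.0, -1.0) = -14.0


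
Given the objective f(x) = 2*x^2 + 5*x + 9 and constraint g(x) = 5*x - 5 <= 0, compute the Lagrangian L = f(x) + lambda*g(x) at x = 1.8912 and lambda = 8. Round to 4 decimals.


Step 1: Evaluate f(x).
f(1.8912) = 2*1.8912^2 + 5*1.8912 + 9 = 25.6093
Step 2: Evaluate g(x).
g(1.8912) = 5*1.8912 - 5 = 4.456
Step 3: Compute Lagrangian.
L = 25.6093 + 8*4.456 = 61.2573


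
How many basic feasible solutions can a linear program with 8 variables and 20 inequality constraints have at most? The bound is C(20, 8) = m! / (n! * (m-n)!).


Each vertex corresponds to some choice of n active constraints out of m, so the number of vertices is at most C(m, n) = m! / (n!(m-n)!).
m = 20, n = 8
Numerator: 20 * 19 * 18 * 17 * 16 * 15 * 14 * 13
Denominator: 8! = 40320
C(20, 8) = 125970


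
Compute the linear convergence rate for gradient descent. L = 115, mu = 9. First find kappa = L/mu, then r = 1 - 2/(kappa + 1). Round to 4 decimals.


Step 1: Compute the condition number.
kappa = L/mu = 115/9 = 12.7778
Step 2: Compute the convergence rate.
r = 1 - 2/(kappa + 1) = 1 - 2*mu/(L + mu) = (L - mu)/(L + mu) = 106/124 = 0.8548


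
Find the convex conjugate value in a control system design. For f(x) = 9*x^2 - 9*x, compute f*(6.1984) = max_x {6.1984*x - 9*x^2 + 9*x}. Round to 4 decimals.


f*(y) = sup_x {y*x - a*x^2 - b*x} = sup_x {(y-b)*x - a*x^2}
FOC: (y - b) - 2a*x = 0 => x* = (y - b)/(2a)
x* = (6.1984 + 9)/(2*9) = 0.8444
f*(6.1984) = (y-b)^2/(4a) = (6.1984 + 9)^2/(4*9)
= 230.9914/36 = 6.4164


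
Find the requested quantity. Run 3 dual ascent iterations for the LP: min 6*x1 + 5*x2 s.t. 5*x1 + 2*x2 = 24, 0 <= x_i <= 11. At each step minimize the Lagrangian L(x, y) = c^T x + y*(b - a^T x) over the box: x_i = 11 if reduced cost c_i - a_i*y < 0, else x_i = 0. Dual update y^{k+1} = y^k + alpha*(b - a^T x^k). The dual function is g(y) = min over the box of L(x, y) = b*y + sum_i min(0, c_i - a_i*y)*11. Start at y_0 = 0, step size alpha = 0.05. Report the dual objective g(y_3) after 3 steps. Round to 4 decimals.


Dual ascent for LP: min 6*x1 + 5*x2, 5*x1 + 2*x2 = 24, 0 <= x_i <= 11
Step 1: y^k = 0.0, reduced costs: (6.0, 5.0)
  x^k = (0.0, 0.0), subgradient = b - a^T x = 24.0
  y^{k+1} = 0.0 + 0.05*24.0 = 1.2
Step 2: y^k = 1.2, reduced costs: (0.0, 2.6)
  x^k = (0.0, 0.0), subgradient = b - a^T x = 24.0
  y^{k+1} = 1.2 + 0.05*24.0 = 2.4
Step 3: y^k = 2.4, reduced costs: (-6.0, 0.2)
  x^k = (11.0, 0.0), subgradient = b - a^T x = -31.0
  y^{k+1} = 2.4 + 0.05*-31.0 = 0.85
Dual objective at y_3 = 0.85: reduced costs (1.75, 3.3), box minimizer x = (0.0, 0.0)
g(y_3) = b*y + (c1 - a1*y)*x1 + (c2 - a2*y)*x2 = 24*0.85 + 1.75*0.0 + 3.3*0.0 = 20.4 + 0.0 + 0.0 = 20.4


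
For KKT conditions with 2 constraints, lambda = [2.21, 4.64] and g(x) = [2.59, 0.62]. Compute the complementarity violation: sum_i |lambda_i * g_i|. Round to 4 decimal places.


KKT complementary slackness check:
lambda_1 * g_1 = 2.21 * 2.59 = 5.7239
lambda_2 * g_2 = 4.64 * 0.62 = 2.8768
Total violation = 5.7239 + 2.8768 = 8.6007


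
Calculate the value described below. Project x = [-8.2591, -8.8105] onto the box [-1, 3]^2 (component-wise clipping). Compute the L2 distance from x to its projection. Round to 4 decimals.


Project each component onto [-1, 3].
clip(-8.2591) = -1.0, clip(-8.8105) = -1.0
Projection = [-1.0, -1.0]
Squared diffs: [52.6945, 61.0039]
Distance = sqrt(113.6984) = 10.6629


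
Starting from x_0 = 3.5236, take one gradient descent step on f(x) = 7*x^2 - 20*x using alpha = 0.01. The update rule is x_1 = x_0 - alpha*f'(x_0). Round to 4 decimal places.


We compute the gradient at x_0 and apply the update.
f'(x) = 14*x - 20
f'(3.5236) = 14*3.5236 - 20 = 29.3304
x_1 = 3.5236 - 0.01*29.3304 = 3.2303


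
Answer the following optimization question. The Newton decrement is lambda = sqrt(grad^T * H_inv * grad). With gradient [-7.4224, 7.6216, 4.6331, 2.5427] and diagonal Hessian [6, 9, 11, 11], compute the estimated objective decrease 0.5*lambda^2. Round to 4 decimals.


Step 1: H is diagonal, so H^(-1) * g = [-1.2371, 0.8468, 0.4212, 0.2312].
Step 2: g^T H^(-1) g = sum_i g_i^2 / H_ii
  = (-7.4224)^2/6 + (7.6216)^2/9 + (4.6331)^2/11 + (2.5427)^2/11
  = 9.182 + 6.4543 + 1.9514 + 0.5878 = 18.1755
Step 3: Objective decrease = 0.5 * g^T H^(-1) g = 9.0877


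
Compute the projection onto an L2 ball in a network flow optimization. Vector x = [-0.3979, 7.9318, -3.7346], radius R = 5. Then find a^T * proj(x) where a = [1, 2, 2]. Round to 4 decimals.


Step 1: Compute ||x|| (intermediates to 6 decimals).
||x|| = sqrt((-0.3979)^2 + 7.9318^2 + (-3.7346)^2) = 8.776048
Step 2: Project.
Since ||x|| > R, scale = R/||x|| = 5/8.776048 = 0.569733, proj(x) = scale * x
proj(x) = [-0.226697, 4.519008, -2.127725]
Step 3: Dot product.
a^T * proj(x) = 1*(-0.226697) + 2*4.519008 + 2*(-2.127725) = 4.5559


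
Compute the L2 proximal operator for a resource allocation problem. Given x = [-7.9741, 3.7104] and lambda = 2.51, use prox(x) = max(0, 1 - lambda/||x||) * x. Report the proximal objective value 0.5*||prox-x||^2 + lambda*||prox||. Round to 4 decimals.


Step 1: Compute ||x||.
||x|| = 8.7951
Step 2: Compute scaling factor.
scale = max(0, 1 - 2.51/8.7951) = 0.7146
Step 3: prox(x) = [-5.6984, 2.6515]
||prox(x)|| = 6.2851
Step 4: Proximal objective.
0.5*||prox-x||^2 = 3.1501
lambda*||prox|| = 15.7756
Total = 18.9256


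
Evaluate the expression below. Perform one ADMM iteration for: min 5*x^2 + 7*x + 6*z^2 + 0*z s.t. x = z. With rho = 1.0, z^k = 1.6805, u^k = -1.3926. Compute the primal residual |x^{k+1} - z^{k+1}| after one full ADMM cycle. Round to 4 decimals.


ADMM iteration with rho = 1.0, z^k = 1.6805, u^k = -1.3926
Step 1: x-update.
Minimize 5*x^2 + 7*x + (1.0/2)*(x - 1.6805 - 1.3926)^2
FOC: (2*5 + 1.0)*x = -7 + 1.0*(1.6805 + 1.3926)
x^{k+1} = -0.357
Step 2: z-update.
Minimize 6*z^2 + 0*z + (1.0/2)*(-0.357 - z - 1.3926)^2
FOC: (2*6 + 1.0)*z = 0 + 1.0*(-0.357 - 1.3926)
z^{k+1} = -0.1346
Step 3: u-update.
u^{k+1} = -1.3926 - 0.357 + 0.1346 = -1.615
Step 4: Primal residual = |-0.357 + 0.1346| = 0.2224


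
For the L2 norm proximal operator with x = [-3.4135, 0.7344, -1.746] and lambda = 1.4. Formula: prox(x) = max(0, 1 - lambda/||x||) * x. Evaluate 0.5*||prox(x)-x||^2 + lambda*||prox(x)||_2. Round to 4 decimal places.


Step 1: Compute ||x||.
||x|| = 3.9038
Step 2: Compute scaling factor.
scale = max(0, 1 - 1.4/3.9038) = 0.6414
Step 3: prox(x) = [-2.1893, 0.471, -1.1198]
||prox(x)|| = 2.5038
Step 4: Proximal objective.
0.5*||prox-x||^2 = 0.98
lambda*||prox|| = 3.5053
Total = 4.4854


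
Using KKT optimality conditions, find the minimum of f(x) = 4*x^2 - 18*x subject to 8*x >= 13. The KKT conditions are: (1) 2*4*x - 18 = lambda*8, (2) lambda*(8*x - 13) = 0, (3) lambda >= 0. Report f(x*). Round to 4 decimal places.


Step 1: Try lambda = 0 (constraint inactive).
Stationarity: 2*4*x - 18 = 0
x* = 18/(2*4) = 2.25
Check constraint: 8*2.25 = 18.0 >= 13 -- satisfied.
Step 2: Compute optimal value.
f(x*) = 4*2.25^2 - 18*2.25 = -20.25


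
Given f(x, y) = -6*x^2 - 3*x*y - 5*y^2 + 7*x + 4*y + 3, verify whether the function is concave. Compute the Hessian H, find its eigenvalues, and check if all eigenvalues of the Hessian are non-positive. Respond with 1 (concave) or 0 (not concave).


The Hessian of f(x,y) = -6*x^2 - 3*x*y - 5*y^2 + 7*x + 4*y + 3 is:
H = [[-12, -3], [-3, -10]]
Trace = -12 - 10 = -22
Determinant = -12*-10 - (-3)^2 = 111
Discriminant = (-22)^2 - 4*111 = 40.0
Eigenvalues: lambda_1 = -14.1623, lambda_2 = -7.8377
The function is concave.

1


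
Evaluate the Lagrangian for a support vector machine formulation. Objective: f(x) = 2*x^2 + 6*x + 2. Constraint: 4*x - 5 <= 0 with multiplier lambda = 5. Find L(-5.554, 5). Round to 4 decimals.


Step 1: Evaluate f(x).
f(-5.554) = 2*(-5.554)^2 + 6*(-5.554) + 2 = 30.3698
Step 2: Evaluate g(x).
g(-5.554) = 4*-5.554 - 5 = -27.216
Step 3: Compute Lagrangian.
L = 30.3698 + 5*-27.216 = -105.7102


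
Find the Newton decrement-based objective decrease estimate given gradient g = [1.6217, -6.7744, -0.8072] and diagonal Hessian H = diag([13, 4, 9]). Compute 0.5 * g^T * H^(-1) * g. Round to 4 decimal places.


Step 1: H is diagonal, so H^(-1) * g = [0.1247, -1.6936, -0.0897].
Step 2: g^T H^(-1) g = sum_i g_i^2 / H_ii
  = (1.6217)^2/13 + (-6.7744)^2/4 + (-0.8072)^2/9
  = 0.2023 + 11.4731 + 0.0724 = 11.7478
Step 3: Objective decrease = 0.5 * g^T H^(-1) g = 5.8739


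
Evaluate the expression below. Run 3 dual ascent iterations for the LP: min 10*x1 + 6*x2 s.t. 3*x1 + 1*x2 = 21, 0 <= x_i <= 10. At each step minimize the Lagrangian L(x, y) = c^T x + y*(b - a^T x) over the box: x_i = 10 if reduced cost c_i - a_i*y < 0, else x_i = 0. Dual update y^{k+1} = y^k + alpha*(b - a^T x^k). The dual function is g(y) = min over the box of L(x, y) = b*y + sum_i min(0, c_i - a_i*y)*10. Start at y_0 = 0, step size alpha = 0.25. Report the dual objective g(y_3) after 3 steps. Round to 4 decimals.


Dual ascent for LP: min 10*x1 + 6*x2, 3*x1 + 1*x2 = 21, 0 <= x_i <= 10
Step 1: y^k = 0.0, reduced costs: (10.0, 6.0)
  x^k = (0.0, 0.0), subgradient = b - a^T x = 21.0
  y^{k+1} = 0.0 + 0.25*21.0 = 5.25
Step 2: y^k = 5.25, reduced costs: (-5.75, 0.75)
  x^k = (10.0, 0.0), subgradient = b - a^T x = -9.0
  y^{k+1} = 5.25 + 0.25*-9.0 = 3.0
Step 3: y^k = 3.0, reduced costs: (1.0, 3.0)
  x^k = (0.0, 0.0), subgradient = b - a^T x = 21.0
  y^{k+1} = 3.0 + 0.25*21.0 = 8.25
Dual objective at y_3 = 8.25: reduced costs (-14.75, -2.25), box minimizer x = (10.0, 10.0)
g(y_3) = b*y + (c1 - a1*y)*x1 + (c2 - a2*y)*x2 = 21*8.25 + (-14.75)*10.0 + (-2.25)*10.0 = 173.25 - 147.5 - 22.5 = 3.25


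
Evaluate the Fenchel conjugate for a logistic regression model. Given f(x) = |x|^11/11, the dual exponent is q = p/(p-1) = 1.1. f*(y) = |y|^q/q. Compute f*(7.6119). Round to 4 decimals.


The conjugate exponent q satisfies 1/p + 1/q = 1.
p = 11, so q = 11/(11 - 1) = 1.1
|y|^q = 7.6119^1.1 = 9.3249
f*(7.6119) = 9.3249 / 1.1 = 8.4771


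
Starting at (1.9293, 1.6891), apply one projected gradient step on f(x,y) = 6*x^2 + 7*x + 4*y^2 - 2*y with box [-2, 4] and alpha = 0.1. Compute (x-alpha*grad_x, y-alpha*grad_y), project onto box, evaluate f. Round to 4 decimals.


Step 1: Compute gradient at (1.9293, 1.6891).
grad_x = 2*6*1.9293 + 7 = 30.1516
grad_y = 2*4*1.6891 - 2 = 11.5128
Step 2: Gradient step.
x_raw = 1.9293 - 0.1*30.1516 = -1.0859
y_raw = 1.6891 - 0.1*11.5128 = 0.5378
Step 3: Project onto [-2, 4].
x_proj = clip(-1.0859) = -1.0859
y_proj = clip(0.5378) = 0.5378
Step 4: Evaluate f.
f(-1.0859, 0.5378) = -0.4451


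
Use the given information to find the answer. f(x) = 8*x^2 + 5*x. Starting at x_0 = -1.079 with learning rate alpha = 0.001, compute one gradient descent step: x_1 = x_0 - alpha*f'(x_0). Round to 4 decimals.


We compute the gradient at x_0 and apply the update.
f'(x) = 16*x + 5
f'(-1.079) = 16*-1.079 + 5 = -12.264
x_1 = -1.079 - 0.001*-12.264 = -1.0667


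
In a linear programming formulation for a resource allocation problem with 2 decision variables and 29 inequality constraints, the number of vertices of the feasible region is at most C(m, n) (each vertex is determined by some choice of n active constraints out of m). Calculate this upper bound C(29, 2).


Each vertex corresponds to some choice of n active constraints out of m, so the number of vertices is at most C(m, n) = m! / (n!(m-n)!).
m = 29, n = 2
Numerator: 29 * 28
Denominator: 2! = 2
C(29, 2) = 406


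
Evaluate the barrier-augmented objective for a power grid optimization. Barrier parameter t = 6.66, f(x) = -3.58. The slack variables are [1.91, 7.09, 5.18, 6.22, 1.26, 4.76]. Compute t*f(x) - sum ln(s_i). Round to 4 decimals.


Step 1: Compute log-barrier.
ln values: [0.6471, 1.9587, 1.6448, 1.8278, 0.2311, 1.5602]
phi = -(0.6471 + 1.9587 + 1.6448 + 1.8278 + 0.2311 + 1.5602) = -7.8697
Step 2: Compute augmented objective.
t*f(x) = 6.66*-3.58 = -23.8428
Total = -23.8428 - 7.8697 = -31.7125


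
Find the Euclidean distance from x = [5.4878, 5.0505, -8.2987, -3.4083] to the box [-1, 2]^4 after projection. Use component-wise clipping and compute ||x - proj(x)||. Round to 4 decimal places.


Project each component onto [-1, 2].
clip(5.4878) = 2.0, clip(5.0505) = 2.0, clip(-8.2987) = -1.0, clip(-3.4083) = -1.0
Projection = [2.0, 2.0, -1.0, -1.0]
Squared diffs: [12.1647, 9.3056, 53.271, 5.7999]
Distance = sqrt(80.5412) = 8.9745


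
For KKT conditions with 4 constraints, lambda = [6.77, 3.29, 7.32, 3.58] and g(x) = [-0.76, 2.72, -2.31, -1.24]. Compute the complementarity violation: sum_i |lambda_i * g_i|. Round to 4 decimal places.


KKT complementary slackness check:
lambda_1 * g_1 = 6.77 * -0.76 = -5.1452
lambda_2 * g_2 = 3.29 * 2.72 = 8.9488
lambda_3 * g_3 = 7.32 * -2.31 = -16.9092
lambda_4 * g_4 = 3.58 * -1.24 = -4.4392
Total violation = 5.1452 + 8.9488 + 16.9092 + 4.4392 = 35.4424


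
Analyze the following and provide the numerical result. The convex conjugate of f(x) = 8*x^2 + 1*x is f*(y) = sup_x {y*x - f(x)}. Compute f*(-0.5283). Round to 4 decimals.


f*(y) = sup_x {y*x - a*x^2 - b*x} = sup_x {(y-b)*x - a*x^2}
FOC: (y - b) - 2a*x = 0 => x* = (y - b)/(2a)
x* = (-0.5283 - 1)/(2*8) = -0.0955
f*(-0.5283) = (y-b)^2/(4a) = (-0.5283 - 1)^2/(4*8)
= 2.3357/32 = 0.073


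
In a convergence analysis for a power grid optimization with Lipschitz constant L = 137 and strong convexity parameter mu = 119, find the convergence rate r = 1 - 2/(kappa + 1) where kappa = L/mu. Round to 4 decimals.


Step 1: Compute the condition number.
kappa = L/mu = 137/119 = 1.1513
Step 2: Compute the convergence rate.
r = 1 - 2/(kappa + 1) = 1 - 2*mu/(L + mu) = (L - mu)/(L + mu) = 18/256 = 0.0703


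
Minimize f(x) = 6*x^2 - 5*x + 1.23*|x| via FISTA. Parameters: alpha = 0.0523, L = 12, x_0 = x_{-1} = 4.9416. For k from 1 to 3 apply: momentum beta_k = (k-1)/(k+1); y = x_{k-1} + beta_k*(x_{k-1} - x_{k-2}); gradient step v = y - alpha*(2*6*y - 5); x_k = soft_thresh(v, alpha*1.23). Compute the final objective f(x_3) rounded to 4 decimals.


FISTA on f(x) = 6*x^2 - 5*x + 1.23*|x|
L = 12, alpha = 0.0523
Iteration 1: beta = 0.0, y = 4.9416 + 0.0*(4.9416 - 4.9416) = 4.9416
  grad(y) = 54.2992, v = y - alpha*grad = 2.1018
  prox(v) = soft_thresh(2.1018, 0.0643) = 2.0374
Iteration 2: beta = 0.3333, y = 2.0374 + 0.3333*(2.0374 - 4.9416) = 1.0694
  grad(y) = 7.8324, v = y - alpha*grad = 0.6597
  prox(v) = soft_thresh(0.6597, 0.0643) = 0.5954
Iteration 3: beta = 0.5, y = 0.5954 + 0.5*(0.5954 - 2.0374) = -0.1256
  grad(y) = -6.5073, v = y - alpha*grad = 0.2147
  prox(v) = soft_thresh(0.2147, 0.0643) = 0.1504
f(x_3) = 6*0.1504^2 - 5*0.1504 + 1.23*|0.1504| = -0.4313


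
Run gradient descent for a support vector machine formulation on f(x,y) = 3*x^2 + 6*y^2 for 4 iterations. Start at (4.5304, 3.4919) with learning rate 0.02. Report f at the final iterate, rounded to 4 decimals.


Gradient descent on f(x,y) = 3*x^2 + 6*y^2.
Starting point: (4.5304, 3.4919), alpha = 0.02
Step 1: grad_x = 2*3*4.5304 = 27.1824, grad_y = 2*6*3.4919 = 41.9028
  x_1 = 4.5304 - 0.02*27.1824 = 3.9868
  y_1 = 3.4919 - 0.02*41.9028 = 2.6538
Step 2: grad_x = 2*3*3.9868 = 23.9205, grad_y = 2*6*2.6538 = 31.8461
  x_2 = 3.9868 - 0.02*23.9205 = 3.5083
  y_2 = 2.6538 - 0.02*31.8461 = 2.0169
Step 3: grad_x = 2*3*3.5083 = 21.0501, grad_y = 2*6*2.0169 = 24.2031
  x_3 = 3.5083 - 0.02*21.0501 = 3.0873
  y_3 = 2.0169 - 0.02*24.2031 = 1.5329
Step 4: grad_x = 2*3*3.0873 = 18.524, grad_y = 2*6*1.5329 = 18.3943
  x_4 = 3.0873 - 0.02*18.524 = 2.7169
  y_4 = 1.5329 - 0.02*18.3943 = 1.165
f(2.7169, 1.165) = 3*2.7169^2 + 6*1.165^2 = 30.287


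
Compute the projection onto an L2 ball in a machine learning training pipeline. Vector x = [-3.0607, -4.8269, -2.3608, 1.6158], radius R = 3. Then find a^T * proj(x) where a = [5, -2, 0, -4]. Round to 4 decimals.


Step 1: Compute ||x|| (intermediates to 6 decimals).
||x|| = sqrt((-3.0607)^2 + (-4.8269)^2 + (-2.3608)^2 + 1.6158^2) = 6.391481
Step 2: Project.
Since ||x|| > R, scale = R/||x|| = 3/6.391481 = 0.469375, proj(x) = scale * x
proj(x) = [-1.436616, -2.265626, -1.108101, 0.758416]
Step 3: Dot product.
a^T * proj(x) = 5*(-1.436616) - 2*(-2.265626) + 0*(-1.108101) - 4*0.758416 = -5.6855


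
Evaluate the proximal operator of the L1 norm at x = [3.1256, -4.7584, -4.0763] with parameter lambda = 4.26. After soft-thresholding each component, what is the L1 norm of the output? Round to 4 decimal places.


Soft-thresholding with lambda = 4.26:
prox(3.1256) = sign(3.1256)*max(|3.1256| - 4.26, 0) = 0.0
prox(-4.7584) = sign(-4.7584)*max(|-4.7584| - 4.26, 0) = -0.4984
prox(-4.0763) = sign(-4.0763)*max(|-4.0763| - 4.26, 0) = 0.0
prox(x) = [0.0, -0.4984, 0.0]
||prox(x)||_1 = 0.0 + 0.4984 + 0.0 = 0.4984


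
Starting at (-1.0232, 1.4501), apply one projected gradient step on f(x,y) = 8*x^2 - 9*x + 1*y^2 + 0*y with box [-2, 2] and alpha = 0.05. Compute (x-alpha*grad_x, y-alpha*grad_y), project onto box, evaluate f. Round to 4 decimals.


Step 1: Compute gradient at (-1.0232, 1.4501).
grad_x = 2*8*-1.0232 - 9 = -25.3712
grad_y = 2*1*1.4501 + 0 = 2.9002
Step 2: Gradient step.
x_raw = -1.0232 - 0.05*-25.3712 = 0.2454
y_raw = 1.4501 - 0.05*2.9002 = 1.3051
Step 3: Project onto [-2, 2].
x_proj = clip(0.2454) = 0.2454
y_proj = clip(1.3051) = 1.3051
Step 4: Evaluate f.
f(0.2454, 1.3051) = -0.0234


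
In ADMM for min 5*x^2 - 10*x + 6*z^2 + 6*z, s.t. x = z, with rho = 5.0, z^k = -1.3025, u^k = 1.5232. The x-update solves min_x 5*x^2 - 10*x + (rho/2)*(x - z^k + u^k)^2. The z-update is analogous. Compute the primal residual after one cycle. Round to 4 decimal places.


ADMM iteration with rho = 5.0, z^k = -1.3025, u^k = 1.5232
Step 1: x-update.
Minimize 5*x^2 - 10*x + (5.0/2)*(x + 1.3025 + 1.5232)^2
FOC: (2*5 + 5.0)*x = 10 + 5.0*(-1.3025 - 1.5232)
x^{k+1} = -0.2752
Step 2: z-update.
Minimize 6*z^2 + 6*z + (5.0/2)*(-0.2752 - z + 1.5232)^2
FOC: (2*6 + 5.0)*z = -6 + 5.0*(-0.2752 + 1.5232)
z^{k+1} = 0.0141
Step 3: u-update.
u^{k+1} = 1.5232 - 0.2752 - 0.0141 = 1.2339
Step 4: Primal residual = |-0.2752 - 0.0141| = 0.2893


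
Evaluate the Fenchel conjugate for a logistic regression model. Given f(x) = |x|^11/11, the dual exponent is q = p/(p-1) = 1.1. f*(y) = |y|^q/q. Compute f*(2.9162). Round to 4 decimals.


The conjugate exponent q satisfies 1/p + 1/q = 1.
p = 11, so q = 11/(11 - 1) = 1.1
|y|^q = 2.9162^1.1 = 3.2456
f*(2.9162) = 3.2456 / 1.1 = 2.9506


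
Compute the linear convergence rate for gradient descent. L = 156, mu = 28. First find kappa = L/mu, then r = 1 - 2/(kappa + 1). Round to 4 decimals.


Step 1: Compute the condition number.
kappa = L/mu = 156/28 = 5.5714
Step 2: Compute the convergence rate.
r = 1 - 2/(kappa + 1) = 1 - 2*mu/(L + mu) = (L - mu)/(L + mu) = 128/184 = 0.6957


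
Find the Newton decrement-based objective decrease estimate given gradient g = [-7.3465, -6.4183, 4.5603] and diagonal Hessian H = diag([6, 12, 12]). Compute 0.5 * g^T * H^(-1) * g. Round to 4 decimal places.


Step 1: H is diagonal, so H^(-1) * g = [-1.2244, -0.5349, 0.38].
Step 2: g^T H^(-1) g = sum_i g_i^2 / H_ii
  = (-7.3465)^2/6 + (-6.4183)^2/12 + (4.5603)^2/12
  = 8.9952 + 3.4329 + 1.733 = 14.1611
Step 3: Objective decrease = 0.5 * g^T H^(-1) g = 7.0805


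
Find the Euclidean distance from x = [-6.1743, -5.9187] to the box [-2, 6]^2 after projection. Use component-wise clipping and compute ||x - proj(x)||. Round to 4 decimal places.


Project each component onto [-2, 6].
clip(-6.1743) = -2.0, clip(-5.9187) = -2.0
Projection = [-2.0, -2.0]
Squared diffs: [17.4248, 15.3562]
Distance = sqrt(32.781) = 5.7255


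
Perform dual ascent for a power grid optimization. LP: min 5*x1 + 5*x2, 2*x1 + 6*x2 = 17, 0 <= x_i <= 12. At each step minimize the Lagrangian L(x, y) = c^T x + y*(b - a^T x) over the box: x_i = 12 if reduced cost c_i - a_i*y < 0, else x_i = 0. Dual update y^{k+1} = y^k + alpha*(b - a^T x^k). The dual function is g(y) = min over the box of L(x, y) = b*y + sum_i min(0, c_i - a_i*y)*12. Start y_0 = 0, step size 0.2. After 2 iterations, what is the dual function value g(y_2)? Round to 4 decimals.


Dual ascent for LP: min 5*x1 + 5*x2, 2*x1 + 6*x2 = 17, 0 <= x_i <= 12
Step 1: y^k = 0.0, reduced costs: (5.0, 5.0)
  x^k = (0.0, 0.0), subgradient = b - a^T x = 17.0
  y^{k+1} = 0.0 + 0.2*17.0 = 3.4
Step 2: y^k = 3.4, reduced costs: (-1.8, -15.4)
  x^k = (12.0, 12.0), subgradient = b - a^T x = -79.0
  y^{k+1} = 3.4 + 0.2*-79.0 = -12.4
Dual objective at y_2 = -12.4: reduced costs (29.8, 79.4), box minimizer x = (0.0, 0.0)
g(y_2) = b*y + (c1 - a1*y)*x1 + (c2 - a2*y)*x2 = 17*(-12.4) + 29.8*0.0 + 79.4*0.0 = -210.8 + 0.0 + 0.0 = -210.8


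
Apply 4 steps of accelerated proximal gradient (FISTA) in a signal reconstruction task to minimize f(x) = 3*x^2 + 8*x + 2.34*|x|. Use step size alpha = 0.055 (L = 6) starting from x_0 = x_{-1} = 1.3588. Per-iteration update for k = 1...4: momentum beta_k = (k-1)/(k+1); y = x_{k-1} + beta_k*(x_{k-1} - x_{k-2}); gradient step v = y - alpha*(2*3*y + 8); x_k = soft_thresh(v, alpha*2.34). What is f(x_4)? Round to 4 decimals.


FISTA on f(x) = 3*x^2 + 8*x + 2.34*|x|
L = 6, alpha = 0.055
Iteration 1: beta = 0.0, y = 1.3588 + 0.0*(1.3588 - 1.3588) = 1.3588
  grad(y) = 16.1528, v = y - alpha*grad = 0.4704
  prox(v) = soft_thresh(0.4704, 0.1287) = 0.3417
Iteration 2: beta = 0.3333, y = 0.3417 + 0.3333*(0.3417 - 1.3588) = 0.0027
  grad(y) = 8.016, v = y - alpha*grad = -0.4382
  prox(v) = soft_thresh(-0.4382, 0.1287) = -0.3095
Iteration 3: beta = 0.5, y = -0.3095 + 0.5*(-0.3095 - 0.3417) = -0.6351
  grad(y) = 4.1893, v = y - alpha*grad = -0.8655
  prox(v) = soft_thresh(-0.8655, 0.1287) = -0.7368
Iteration 4: beta = 0.6, y = -0.7368 + 0.6*(-0.7368 + 0.3095) = -0.9932
  grad(y) = 2.0407, v = y - alpha*grad = -1.1055
  prox(v) = soft_thresh(-1.1055, 0.1287) = -0.9768
f(x_4) = 3*(-0.9768)^2 + 8*(-0.9768) + 2.34*|-0.9768| = -2.6663


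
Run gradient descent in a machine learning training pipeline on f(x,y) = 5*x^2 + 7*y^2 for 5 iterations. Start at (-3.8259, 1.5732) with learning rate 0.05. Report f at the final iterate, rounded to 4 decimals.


Gradient descent on f(x,y) = 5*x^2 + 7*y^2.
Starting point: (-3.8259, 1.5732), alpha = 0.05
Step 1: grad_x = 2*5*-3.8259 = -38.259, grad_y = 2*7*1.5732 = 22.0248
  x_1 = -3.8259 - 0.05*-38.259 = -1.913
  y_1 = 1.5732 - 0.05*22.0248 = 0.472
Step 2: grad_x = 2*5*-1.913 = -19.1295, grad_y = 2*7*0.472 = 6.6074
  x_2 = -1.913 - 0.05*-19.1295 = -0.9565
  y_2 = 0.472 - 0.05*6.6074 = 0.1416
Step 3: grad_x = 2*5*-0.9565 = -9.5648, grad_y = 2*7*0.1416 = 1.9822
  x_3 = -0.9565 - 0.05*-9.5648 = -0.4782
  y_3 = 0.1416 - 0.05*1.9822 = 0.0425
Step 4: grad_x = 2*5*-0.4782 = -4.7824, grad_y = 2*7*0.0425 = 0.5947
  x_4 = -0.4782 - 0.05*-4.7824 = -0.2391
  y_4 = 0.0425 - 0.05*0.5947 = 0.0127
Step 5: grad_x = 2*5*-0.2391 = -2.3912, grad_y = 2*7*0.0127 = 0.1784
  x_5 = -0.2391 - 0.05*-2.3912 = -0.1196
  y_5 = 0.0127 - 0.05*0.1784 = 0.0038
f(-0.1196, 0.0038) = 5*(-0.1196)^2 + 7*0.0038^2 = 0.0716


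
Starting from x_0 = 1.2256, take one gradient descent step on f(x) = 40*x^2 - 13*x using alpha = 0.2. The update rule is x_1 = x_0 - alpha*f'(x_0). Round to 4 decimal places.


We compute the gradient at x_0 and apply the update.
f'(x) = 80*x - 13
f'(1.2256) = 80*1.2256 - 13 = 85.048
x_1 = 1.2256 - 0.2*85.048 = -15.784


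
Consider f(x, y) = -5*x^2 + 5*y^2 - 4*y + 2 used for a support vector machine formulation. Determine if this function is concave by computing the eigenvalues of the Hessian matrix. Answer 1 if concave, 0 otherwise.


The Hessian of f(x,y) = -5*x^2 + 5*y^2 - 4*y + 2 is:
H = [[-10, 0], [0, 10]]
Trace = -10 + 10 = 0
Determinant = -10*10 - (0)^2 = -100
Discriminant = (0)^2 - 4*-100 = 400.0
Eigenvalues: lambda_1 = -10.0, lambda_2 = 10.0
The function is not concave.

0


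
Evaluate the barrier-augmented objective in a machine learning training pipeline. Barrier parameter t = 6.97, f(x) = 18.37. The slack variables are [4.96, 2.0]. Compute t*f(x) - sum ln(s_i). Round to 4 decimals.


Step 1: Compute log-barrier.
ln values: [1.6014, 0.6931]
phi = -(1.6014 + 0.6931) = -2.2946
Step 2: Compute augmented objective.
t*f(x) = 6.97*18.37 = 128.0389
Total = 128.0389 - 2.2946 = 125.7443


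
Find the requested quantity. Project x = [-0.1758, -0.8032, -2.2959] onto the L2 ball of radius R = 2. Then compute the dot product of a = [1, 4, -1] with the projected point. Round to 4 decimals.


Step 1: Compute ||x|| (intermediates to 6 decimals).
||x|| = sqrt((-0.1758)^2 + (-0.8032)^2 + (-2.2959)^2) = 2.438687
Step 2: Project.
Since ||x|| > R, scale = R/||x|| = 2/2.438687 = 0.820113, proj(x) = scale * x
proj(x) = [-0.144176, -0.658715, -1.882897]
Step 3: Dot product.
a^T * proj(x) = 1*(-0.144176) + 4*(-0.658715) - 1*(-1.882897) = -0.8961


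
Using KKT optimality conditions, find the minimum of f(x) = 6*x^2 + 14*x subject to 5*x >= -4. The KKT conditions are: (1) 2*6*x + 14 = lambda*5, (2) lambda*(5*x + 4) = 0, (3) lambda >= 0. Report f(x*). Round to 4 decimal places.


Step 1: Try lambda = 0 (constraint inactive).
x_unc = -14/(2*6) = -1.1667
Check: 5*-1.1667 = -5.8335 < -4 -- violated!
Step 2: Constraint must be active: 5*x = -4
x* = -4/5 = -0.8
lambda = (2*6*(-0.8) + 14)/5 = 0.88
Step 3: Compute optimal value.
f(x*) = 6*(-0.8)^2 + 14*(-0.8) = -7.36


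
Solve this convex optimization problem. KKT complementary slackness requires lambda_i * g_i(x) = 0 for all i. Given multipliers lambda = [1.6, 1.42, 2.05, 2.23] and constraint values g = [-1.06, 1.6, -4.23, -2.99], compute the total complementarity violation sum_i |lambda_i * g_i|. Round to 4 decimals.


KKT complementary slackness check:
lambda_1 * g_1 = 1.6 * -1.06 = -1.696
lambda_2 * g_2 = 1.42 * 1.6 = 2.272
lambda_3 * g_3 = 2.05 * -4.23 = -8.6715
lambda_4 * g_4 = 2.23 * -2.99 = -6.6677
Total violation = 1.696 + 2.272 + 8.6715 + 6.6677 = 19.3072


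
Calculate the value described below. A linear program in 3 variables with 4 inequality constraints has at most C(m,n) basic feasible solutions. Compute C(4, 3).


Each vertex corresponds to some choice of n active constraints out of m, so the number of vertices is at most C(m, n) = m! / (n!(m-n)!).
m = 4, n = 3
Numerator: 4 * 3 * 2
Denominator: 3! = 6
C(4, 3) = 4


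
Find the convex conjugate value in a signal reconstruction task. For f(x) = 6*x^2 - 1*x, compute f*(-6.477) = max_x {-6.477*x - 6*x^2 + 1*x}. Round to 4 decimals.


f*(y) = sup_x {y*x - a*x^2 - b*x} = sup_x {(y-b)*x - a*x^2}
FOC: (y - b) - 2a*x = 0 => x* = (y - b)/(2a)
x* = (-6.477 + 1)/(2*6) = -0.4564
f*(-6.477) = (y-b)^2/(4a) = (-6.477 + 1)^2/(4*6)
= 29.9975/24 = 1.2499


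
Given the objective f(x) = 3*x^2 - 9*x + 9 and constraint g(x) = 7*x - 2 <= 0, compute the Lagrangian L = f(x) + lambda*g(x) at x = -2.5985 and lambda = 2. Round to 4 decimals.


Step 1: Evaluate f(x).
f(-2.5985) = 3*(-2.5985)^2 - 9*(-2.5985) + 9 = 52.6431
Step 2: Evaluate g(x).
g(-2.5985) = 7*-2.5985 - 2 = -20.1895
Step 3: Compute Lagrangian.
L = 52.6431 + 2*-20.1895 = 12.2641


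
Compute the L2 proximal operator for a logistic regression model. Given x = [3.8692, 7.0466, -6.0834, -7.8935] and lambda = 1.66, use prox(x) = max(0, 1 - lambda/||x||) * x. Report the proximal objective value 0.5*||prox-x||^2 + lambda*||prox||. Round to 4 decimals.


Step 1: Compute ||x||.
||x|| = 12.8039
Step 2: Compute scaling factor.
scale = max(0, 1 - 1.66/12.8039) = 0.8704
Step 3: prox(x) = [3.3676, 6.133, -5.2947, -6.8701]
||prox(x)|| = 11.1439
Step 4: Proximal objective.
0.5*||prox-x||^2 = 1.3778
lambda*||prox|| = 18.4989
Total = 19.8767


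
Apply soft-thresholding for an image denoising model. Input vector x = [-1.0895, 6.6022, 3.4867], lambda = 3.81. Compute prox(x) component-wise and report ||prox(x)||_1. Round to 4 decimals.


Soft-thresholding with lambda = 3.81:
prox(-1.0895) = sign(-1.0895)*max(|-1.0895| - 3.81, 0) = 0.0
prox(6.6022) = sign(6.6022)*max(|6.6022| - 3.81, 0) = 2.7922
prox(3.4867) = sign(3.4867)*max(|3.4867| - 3.81, 0) = 0.0
prox(x) = [0.0, 2.7922, 0.0]
||prox(x)||_1 = 0.0 + 2.7922 + 0.0 = 2.7922


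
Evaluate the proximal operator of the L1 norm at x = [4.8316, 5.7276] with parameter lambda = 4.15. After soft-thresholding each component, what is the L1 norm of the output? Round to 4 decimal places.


Soft-thresholding with lambda = 4.15:
prox(4.8316) = sign(4.8316)*max(|4.8316| - 4.15, 0) = 0.6816
prox(5.7276) = sign(5.7276)*max(|5.7276| - 4.15, 0) = 1.5776
prox(x) = [0.6816, 1.5776]
||prox(x)||_1 = 0.6816 + 1.5776 = 2.2592


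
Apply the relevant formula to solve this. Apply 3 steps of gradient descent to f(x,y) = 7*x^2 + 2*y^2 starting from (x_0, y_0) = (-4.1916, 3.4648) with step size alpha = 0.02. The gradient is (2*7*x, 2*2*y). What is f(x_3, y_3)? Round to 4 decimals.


Gradient descent on f(x,y) = 7*x^2 + 2*y^2.
Starting point: (-4.1916, 3.4648), alpha = 0.02
Step 1: grad_x = 2*7*-4.1916 = -58.6824, grad_y = 2*2*3.4648 = 13.8592
  x_1 = -4.1916 - 0.02*-58.6824 = -3.018
  y_1 = 3.4648 - 0.02*13.8592 = 3.1876
Step 2: grad_x = 2*7*-3.018 = -42.2513, grad_y = 2*2*3.1876 = 12.7505
  x_2 = -3.018 - 0.02*-42.2513 = -2.1729
  y_2 = 3.1876 - 0.02*12.7505 = 2.9326
Step 3: grad_x = 2*7*-2.1729 = -30.421, grad_y = 2*2*2.9326 = 11.7304
  x_3 = -2.1729 - 0.02*-30.421 = -1.5645
  y_3 = 2.9326 - 0.02*11.7304 = 2.698
f(-1.5645, 2.698) = 7*(-1.5645)^2 + 2*2.698^2 = 31.6921


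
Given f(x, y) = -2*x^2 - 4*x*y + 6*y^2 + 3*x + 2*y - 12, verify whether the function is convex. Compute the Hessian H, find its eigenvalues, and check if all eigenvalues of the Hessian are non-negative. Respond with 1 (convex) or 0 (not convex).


The Hessian of f(x,y) = -2*x^2 - 4*x*y + 6*y^2 + 3*x + 2*y - 12 is:
H = [[-4, -4], [-4, 12]]
Trace = -4 + 12 = 8
Determinant = -4*12 - (-4)^2 = -64
Discriminant = (8)^2 - 4*-64 = 320.0
Eigenvalues: lambda_1 = -4.9443, lambda_2 = 12.9443
The function is not convex.

0


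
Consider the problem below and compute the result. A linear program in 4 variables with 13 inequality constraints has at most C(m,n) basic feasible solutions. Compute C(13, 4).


Each vertex corresponds to some choice of n active constraints out of m, so the number of vertices is at most C(m, n) = m! / (n!(m-n)!).
m = 13, n = 4
Numerator: 13 * 12 * 11 * 10
Denominator: 4! = 24
C(13, 4) = 715


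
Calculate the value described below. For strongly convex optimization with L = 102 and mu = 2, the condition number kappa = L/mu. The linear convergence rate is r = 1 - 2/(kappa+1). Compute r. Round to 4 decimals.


Step 1: Compute the condition number.
kappa = L/mu = 102/2 = 51.0
Step 2: Compute the convergence rate.
r = 1 - 2/(kappa + 1) = 1 - 2*mu/(L + mu) = (L - mu)/(L + mu) = 100/104 = 0.9615


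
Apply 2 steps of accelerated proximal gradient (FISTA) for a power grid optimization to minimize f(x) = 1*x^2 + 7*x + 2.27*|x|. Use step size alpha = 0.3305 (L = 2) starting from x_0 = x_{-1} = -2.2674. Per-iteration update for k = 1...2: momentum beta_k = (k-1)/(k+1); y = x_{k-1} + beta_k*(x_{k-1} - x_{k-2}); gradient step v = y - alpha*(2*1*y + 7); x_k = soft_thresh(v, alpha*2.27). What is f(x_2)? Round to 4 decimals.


FISTA on f(x) = 1*x^2 + 7*x + 2.27*|x|
L = 2, alpha = 0.3305
Iteration 1: beta = 0.0, y = -2.2674 + 0.0*(-2.2674 + 2.2674) = -2.2674
  grad(y) = 2.4652, v = y - alpha*grad = -3.0821
  prox(v) = soft_thresh(-3.0821, 0.7502) = -2.3319
Iteration 2: beta = 0.3333, y = -2.3319 + 0.3333*(-2.3319 + 2.2674) = -2.3534
  grad(y) = 2.2932, v = y - alpha*grad = -3.1113
  prox(v) = soft_thresh(-3.1113, 0.7502) = -2.3611
f(x_2) = 1*(-2.3611)^2 + 7*(-2.3611) + 2.27*|-2.3611| = -5.5932


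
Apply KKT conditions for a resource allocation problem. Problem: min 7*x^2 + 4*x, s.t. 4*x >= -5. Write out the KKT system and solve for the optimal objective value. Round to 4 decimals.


Step 1: Try lambda = 0 (constraint inactive).
Stationarity: 2*7*x + 4 = 0
x* = -4/(2*7) = -2/7 = -0.2857 (rounded; the exact value -2/7 is used below)
Check constraint: 4*-0.2857 = -1.1428 >= -5 -- satisfied.
Step 2: Compute optimal value.
f(x*) = 7*(-2/7)^2 + 4*(-2/7) = -0.5714


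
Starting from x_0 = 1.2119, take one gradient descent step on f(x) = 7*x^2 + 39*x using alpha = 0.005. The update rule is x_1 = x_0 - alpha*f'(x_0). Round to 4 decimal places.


We compute the gradient at x_0 and apply the update.
f'(x) = 14*x + 39
f'(1.2119) = 14*1.2119 + 39 = 55.9666
x_1 = 1.2119 - 0.005*55.9666 = 0.9321


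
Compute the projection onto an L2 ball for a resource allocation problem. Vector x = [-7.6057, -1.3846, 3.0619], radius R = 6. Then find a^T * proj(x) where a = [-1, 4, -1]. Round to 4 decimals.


Step 1: Compute ||x|| (intermediates to 6 decimals).
||x|| = sqrt((-7.6057)^2 + (-1.3846)^2 + 3.0619^2) = 8.314988
Step 2: Project.
Since ||x|| > R, scale = R/||x|| = 6/8.314988 = 0.721589, proj(x) = scale * x
proj(x) = [-5.488189, -0.999112, 2.209433]
Step 3: Dot product.
a^T * proj(x) = -1*(-5.488189) + 4*(-0.999112) - 1*2.209433 = -0.7177


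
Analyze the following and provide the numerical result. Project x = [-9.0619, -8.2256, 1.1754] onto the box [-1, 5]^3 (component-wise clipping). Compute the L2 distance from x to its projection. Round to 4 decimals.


Project each component onto [-1, 5].
clip(-9.0619) = -1.0, clip(-8.2256) = -1.0, clip(1.1754) = 1.1754
Projection = [-1.0, -1.0, 1.1754]
Squared diffs: [64.9942, 52.2093, 0.0]
Distance = sqrt(117.2035) = 10.8261
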